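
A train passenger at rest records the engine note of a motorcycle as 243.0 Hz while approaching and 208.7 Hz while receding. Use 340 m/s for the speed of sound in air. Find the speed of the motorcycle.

26 m/s

f₁/f₂ = (v + v_s)/(v − v_s), so v_s = v · (f₁ − f₂)/(f₁ + f₂).
v_s = 340 × (243.0 − 208.7)/(243.0 + 208.7) = 340 × 34.3/451.7 ≈ 26 m/s.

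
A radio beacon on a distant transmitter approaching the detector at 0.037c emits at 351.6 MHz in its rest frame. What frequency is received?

Relativistic Doppler for frequency: f' = f₀ · √((1 + β)/(1 − β)).
f' = 351.6 × √(1.0370/0.9630) = 351.6 × 1.03771 ≈ 364.9 MHz.

364.9 MHz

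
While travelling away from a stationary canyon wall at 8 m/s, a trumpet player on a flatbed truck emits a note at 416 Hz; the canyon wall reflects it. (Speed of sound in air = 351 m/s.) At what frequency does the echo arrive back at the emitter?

397 Hz

The canyon wall receives the sound from a moving source: f₁ = f₀ · v/(v + v_e) = 416 × 351/359 ≈ 407 Hz.
On the return leg the trumpet player on a flatbed truck is a moving observer: f₂ = f₁ · (v − v_e)/v = 407 × 343/351 ≈ 397 Hz.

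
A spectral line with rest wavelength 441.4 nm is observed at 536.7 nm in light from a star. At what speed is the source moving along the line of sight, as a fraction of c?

0.193c

λ'/λ₀ = 1.2159 > 1 (redshift), so the source is receding.
λ'/λ₀ = √((1 + β)/(1 − β)) for a receding source ⇒ β = (r² − 1)/(r² + 1) with r = λ'/λ₀.
β = (1.4784 − 1)/(1.4784 + 1) ≈ 0.193.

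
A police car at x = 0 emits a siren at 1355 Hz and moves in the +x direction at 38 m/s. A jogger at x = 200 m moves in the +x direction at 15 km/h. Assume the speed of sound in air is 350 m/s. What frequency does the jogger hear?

15 km/h = 4.167 m/s.
The observer lies on the +x side, so the source is heading toward the observer and the observer is heading away from the source.
Both move, so f' = f · (v − v_o)/(v − v_s).
f' = 1355 × (350 − 4.167)/(350 − 38) = 1355 × 345.83/312 ≈ 1502 Hz.

1502 Hz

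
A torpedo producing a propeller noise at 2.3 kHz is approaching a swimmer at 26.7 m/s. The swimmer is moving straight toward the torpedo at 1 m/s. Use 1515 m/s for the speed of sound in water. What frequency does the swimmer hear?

2.34 kHz

With source approaching and observer approaching, f' = f · (v + v_o)/(v − v_s).
f' = 2.3 × (1515 + 1)/(1515 − 26.7) = 2.3 × 1516/1488.3 ≈ 2.34 kHz.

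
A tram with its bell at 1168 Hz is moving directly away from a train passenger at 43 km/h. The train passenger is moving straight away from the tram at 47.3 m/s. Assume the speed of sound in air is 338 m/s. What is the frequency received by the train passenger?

970 Hz

43 km/h = 11.94 m/s.
With source receding and observer receding, f' = f · (v − v_o)/(v + v_s).
f' = 1168 × (338 − 47.3)/(338 + 11.94) = 1168 × 290.7/349.94 ≈ 970 Hz.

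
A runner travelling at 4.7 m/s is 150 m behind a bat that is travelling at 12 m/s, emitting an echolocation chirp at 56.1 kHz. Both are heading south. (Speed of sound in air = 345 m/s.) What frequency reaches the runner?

The runner is behind, so the bat is moving away from it while the runner is moving toward the bat.
General Doppler shift: f' = f · (v + v_o)/(v + v_s).
f' = 56.1 × (345 + 4.7)/(345 + 12) = 56.1 × 349.7/357 ≈ 55.0 kHz.

55.0 kHz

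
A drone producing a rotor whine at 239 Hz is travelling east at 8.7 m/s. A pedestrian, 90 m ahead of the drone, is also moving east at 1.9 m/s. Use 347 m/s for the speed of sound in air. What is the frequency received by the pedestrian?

244 Hz

The pedestrian is ahead, so the drone is moving toward it while the pedestrian is moving away from the drone.
General Doppler shift: f' = f · (v − v_o)/(v − v_s).
f' = 239 × (347 − 1.9)/(347 − 8.7) = 239 × 345.1/338.3 ≈ 244 Hz.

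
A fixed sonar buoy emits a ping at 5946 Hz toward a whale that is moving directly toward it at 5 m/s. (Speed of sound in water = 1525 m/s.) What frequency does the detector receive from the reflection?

5985 Hz

The whale first receives the wave as a moving observer: f₁ = f₀ · (v + u)/v = 5946 × (1525 + 5)/1525 ≈ 5965 Hz.
On reflection it acts as a source moving toward the stationary detector: f₂ = f₁ · v/(v − u) = 5965 × 1525/1520 ≈ 5985 Hz.
Equivalently f₂ = f₀ · (v + u)/(v − u).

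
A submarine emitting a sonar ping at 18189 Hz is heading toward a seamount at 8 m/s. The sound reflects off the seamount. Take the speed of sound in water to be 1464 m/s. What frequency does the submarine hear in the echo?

The seamount receives the sound from a moving source: f₁ = f₀ · v/(v − v_e) = 18189 × 1464/1456 ≈ 18289 Hz.
On the return leg the submarine is a moving observer: f₂ = f₁ · (v + v_e)/v = 18289 × 1472/1464 ≈ 18389 Hz.

18389 Hz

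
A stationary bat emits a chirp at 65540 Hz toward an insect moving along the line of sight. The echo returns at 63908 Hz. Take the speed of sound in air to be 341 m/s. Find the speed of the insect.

4.3 m/s

Double Doppler shift off a moving reflector: f₂ = f₀ · (v + u)/(v − u) (u > 0 toward emitter).
Rearranging, u = v · (f₂ − f₀)/(f₂ + f₀) = 341 × -1632/129448 ≈ -4.3 m/s.
So the insect is moving at 4.3 m/s away from the emitter.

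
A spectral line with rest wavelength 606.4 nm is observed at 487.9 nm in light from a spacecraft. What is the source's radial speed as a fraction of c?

λ'/λ₀ = 0.8046 < 1 (blueshift), so the source is approaching.
λ'/λ₀ = √((1 − β)/(1 + β)) for an approaching source ⇒ β = (1 − r²)/(1 + r²) with r = λ'/λ₀.
β = (1 − 0.6474)/(1 + 0.6474) ≈ 0.214.

0.214c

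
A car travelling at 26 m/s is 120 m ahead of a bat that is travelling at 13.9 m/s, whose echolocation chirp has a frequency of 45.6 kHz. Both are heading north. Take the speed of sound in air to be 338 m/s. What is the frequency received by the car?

The car is ahead, so the bat is moving toward it while the car is moving away from the bat.
With source approaching and observer receding, f' = f · (v − v_o)/(v − v_s).
f' = 45.6 × (338 − 26)/(338 − 13.9) = 45.6 × 312/324.1 ≈ 43.9 kHz.

43.9 kHz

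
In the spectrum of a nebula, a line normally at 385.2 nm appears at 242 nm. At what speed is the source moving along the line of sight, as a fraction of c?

λ'/λ₀ = 0.6282 < 1 (blueshift), so the source is approaching.
λ'/λ₀ = √((1 − β)/(1 + β)) for an approaching source ⇒ β = (1 − r²)/(1 + r²) with r = λ'/λ₀.
β = (1 − 0.3947)/(1 + 0.3947) ≈ 0.434.

0.434c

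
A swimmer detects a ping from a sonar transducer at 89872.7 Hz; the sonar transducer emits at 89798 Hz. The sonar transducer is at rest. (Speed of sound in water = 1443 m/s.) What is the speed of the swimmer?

1.20 m/s

f' > f, so the swimmer is approaching.
f' = f · (v + v_o)/v ⇒ v_o = v · |f'/f − 1|.
v_o = 1443 × |89872.7/89798 − 1| = 1443 × 0.0008319 ≈ 1.20 m/s.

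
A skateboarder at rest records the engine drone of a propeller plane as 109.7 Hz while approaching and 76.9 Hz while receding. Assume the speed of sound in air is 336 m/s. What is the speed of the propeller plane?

f₁/f₂ = (v + v_s)/(v − v_s), so v_s = v · (f₁ − f₂)/(f₁ + f₂).
v_s = 336 × (109.7 − 76.9)/(109.7 + 76.9) = 336 × 32.8/186.6 ≈ 59 m/s.

59 m/s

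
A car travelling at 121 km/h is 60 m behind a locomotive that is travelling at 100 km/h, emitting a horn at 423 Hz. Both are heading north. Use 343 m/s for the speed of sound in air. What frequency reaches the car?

430 Hz

100 km/h = 27.78 m/s; 121 km/h = 33.61 m/s.
The car is behind, so the locomotive is moving away from it while the car is moving toward the locomotive.
With source receding and observer approaching, f' = f · (v + v_o)/(v + v_s).
f' = 423 × (343 + 33.61)/(343 + 27.78) = 423 × 376.61/370.78 ≈ 430 Hz.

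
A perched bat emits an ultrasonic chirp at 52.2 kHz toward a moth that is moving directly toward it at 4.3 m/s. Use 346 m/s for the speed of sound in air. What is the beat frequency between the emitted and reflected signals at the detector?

1314 Hz

At the moth (a moving observer), f₁ = f₀ · (v + u)/v = 52.2 × 350.3/346 ≈ 52.849 kHz.
On reflection it acts as a source moving toward the stationary detector: f₂ = f₁ · v/(v − u) = 52.849 × 346/341.7 ≈ 53.514 kHz.
Equivalently f₂ = f₀ · (v + u)/(v − u).
Beat frequency (with f₀ = 52200 Hz): |f₂ − f₀| = 2u·f₀/(v − u) = 2 × 4.3 × 52200/341.7 ≈ 1314 Hz.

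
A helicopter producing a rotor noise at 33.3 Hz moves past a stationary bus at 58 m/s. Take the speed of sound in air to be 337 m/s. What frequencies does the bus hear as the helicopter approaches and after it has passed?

Approaching: f₁ = f · v/(v − v_s) = 33.3 × 337/279 ≈ 40.2 Hz.
Receding: f₂ = f · v/(v + v_s) = 33.3 × 337/395 ≈ 28.4 Hz.

40.2 Hz approaching; 28.4 Hz receding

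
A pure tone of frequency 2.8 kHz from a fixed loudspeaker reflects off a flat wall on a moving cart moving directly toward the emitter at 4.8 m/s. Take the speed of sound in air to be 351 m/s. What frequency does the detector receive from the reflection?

The flat wall on a moving cart first receives the wave as a moving observer: f₁ = f₀ · (v + u)/v = 2.8 × (351 + 4.8)/351 ≈ 2.84 kHz.
The reflection then acts as a moving source: f₂ = f₁ · v/(v − u) ≈ 2.88 kHz.
Equivalently f₂ = f₀ · (v + u)/(v − u).

2.88 kHz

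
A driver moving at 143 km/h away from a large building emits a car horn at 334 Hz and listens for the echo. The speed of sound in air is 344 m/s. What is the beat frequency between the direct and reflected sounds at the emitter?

143 km/h = 39.72 m/s.
The large building receives the sound from a moving source: f₁ = f₀ · v/(v + v_e) = 334 × 344/383.72 ≈ 299.4 Hz.
On the return leg the driver is a moving observer: f₂ = f₁ · (v − v_e)/v = 299.4 × 304.28/344 ≈ 264.8 Hz.
Beat against the emitted tone: |f₂ − f₀| = 2v_e·f₀/(v + v_e) = 2 × 39.72 × 334/383.72 ≈ 69 Hz.

69 Hz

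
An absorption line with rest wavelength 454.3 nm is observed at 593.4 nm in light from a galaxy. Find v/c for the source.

λ'/λ₀ = 1.3062 > 1 (redshift), so the source is receding.
λ'/λ₀ = √((1 + β)/(1 − β)) for a receding source ⇒ β = (r² − 1)/(r² + 1) with r = λ'/λ₀.
β = (1.7061 − 1)/(1.7061 + 1) ≈ 0.261.

0.261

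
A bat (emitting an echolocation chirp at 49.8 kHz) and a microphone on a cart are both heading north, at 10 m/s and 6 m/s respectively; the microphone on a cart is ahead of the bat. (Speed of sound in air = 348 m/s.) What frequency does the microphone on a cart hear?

The microphone on a cart is ahead, so the bat is moving toward it while the microphone on a cart is moving away from the bat.
Both move, so f' = f · (v − v_o)/(v − v_s).
f' = 49.8 × (348 − 6)/(348 − 10) = 49.8 × 342/338 ≈ 50.4 kHz.

50.4 kHz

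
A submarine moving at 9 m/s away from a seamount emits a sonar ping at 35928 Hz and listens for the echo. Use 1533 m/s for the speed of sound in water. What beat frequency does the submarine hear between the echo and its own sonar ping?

The seamount receives the sound from a moving source: f₁ = f₀ · v/(v + v_e) = 35928 × 1533/1542 ≈ 35718 Hz.
On the return leg the submarine is a moving observer: f₂ = f₁ · (v − v_e)/v = 35718 × 1524/1533 ≈ 35509 Hz.
Equivalently f₂ = f₀ · (v − v_e)/(v + v_e).
Beat against the emitted tone: |f₂ − f₀| = 2v_e·f₀/(v + v_e) = 2 × 9 × 35928/1542 ≈ 419 Hz.

419 Hz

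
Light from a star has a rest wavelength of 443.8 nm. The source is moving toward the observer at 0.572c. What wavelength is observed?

Relativistic Doppler for wavelength: λ' = λ₀ · √((1 − β)/(1 + β)).
λ' = 443.8 × √(0.4280/1.5720) = 443.8 × 0.52179 ≈ 231.6 nm.

231.6 nm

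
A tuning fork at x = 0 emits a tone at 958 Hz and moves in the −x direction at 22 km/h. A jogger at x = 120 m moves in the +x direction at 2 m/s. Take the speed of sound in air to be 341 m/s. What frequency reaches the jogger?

22 km/h = 6.111 m/s.
The observer lies on the +x side, so the source is heading away from the observer and the observer is heading away from the source.
With source receding and observer receding, f' = f · (v − v_o)/(v + v_s).
f' = 958 × (341 − 2)/(341 + 6.111) = 958 × 339/347.11 ≈ 936 Hz.

936 Hz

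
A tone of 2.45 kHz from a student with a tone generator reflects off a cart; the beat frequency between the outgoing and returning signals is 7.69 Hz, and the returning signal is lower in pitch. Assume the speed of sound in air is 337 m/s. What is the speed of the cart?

0.53 m/s

Double Doppler shift off a moving reflector: f₂ = f₀ · (v + u)/(v − u) (u > 0 toward emitter).
Returning signal is lower, so f₂ = f₀ − Δf = 2450 − 7.69 = 2442.31 Hz.
Rearranging, u = v · (f₂ − f₀)/(f₂ + f₀) = 337 × -7.69/4892.31 ≈ -0.53 m/s.
So the cart is moving at 0.53 m/s away from the emitter.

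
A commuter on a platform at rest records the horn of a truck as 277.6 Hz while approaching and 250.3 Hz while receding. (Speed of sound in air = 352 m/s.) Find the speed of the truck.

18.2 m/s

f₁/f₂ = (v + v_s)/(v − v_s), so v_s = v · (f₁ − f₂)/(f₁ + f₂).
v_s = 352 × (277.6 − 250.3)/(277.6 + 250.3) = 352 × 27.3/527.9 ≈ 18.2 m/s.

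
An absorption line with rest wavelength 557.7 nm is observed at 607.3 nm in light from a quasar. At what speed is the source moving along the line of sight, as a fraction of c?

λ'/λ₀ = 1.0889 > 1 (redshift), so the source is receding.
λ'/λ₀ = √((1 + β)/(1 − β)) for a receding source ⇒ β = (r² − 1)/(r² + 1) with r = λ'/λ₀.
β = (1.1858 − 1)/(1.1858 + 1) ≈ 0.085.

0.085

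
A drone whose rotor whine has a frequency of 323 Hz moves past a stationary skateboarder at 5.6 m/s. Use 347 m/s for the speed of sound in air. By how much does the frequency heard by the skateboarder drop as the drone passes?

Approaching: f₁ = f · v/(v − v_s) = 323 × 347/341.4 ≈ 328.3 Hz.
Receding: f₂ = f · v/(v + v_s) = 323 × 347/352.6 ≈ 317.9 Hz.
Drop: f₁ − f₂ = 2f·v·v_s/(v² − v_s²) = 2 × 323 × 347 × 5.6/(347² − 5.6²) ≈ 10.4 Hz.

10.4 Hz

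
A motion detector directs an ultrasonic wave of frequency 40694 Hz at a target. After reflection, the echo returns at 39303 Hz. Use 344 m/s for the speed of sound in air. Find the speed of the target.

6.0 m/s

Double Doppler shift off a moving reflector: f₂ = f₀ · (v + u)/(v − u) (u > 0 toward emitter).
Rearranging, u = v · (f₂ − f₀)/(f₂ + f₀) = 344 × -1391/79997 ≈ -6.0 m/s.
So the target is moving at 6.0 m/s away from the emitter.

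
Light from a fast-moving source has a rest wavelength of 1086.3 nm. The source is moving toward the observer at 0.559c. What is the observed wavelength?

577.8 nm

Relativistic Doppler for wavelength: λ' = λ₀ · √((1 − β)/(1 + β)).
λ' = 1086.3 × √(0.4410/1.5590) = 1086.3 × 0.53186 ≈ 577.8 nm.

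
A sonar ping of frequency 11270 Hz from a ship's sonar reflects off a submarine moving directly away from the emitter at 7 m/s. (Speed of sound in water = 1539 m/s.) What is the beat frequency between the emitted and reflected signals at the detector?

The submarine first receives the wave as a moving observer: f₁ = f₀ · (v − u)/v = 11270 × (1539 − 7)/1539 ≈ 11218.7 Hz.
The reflection then acts as a moving source: f₂ = f₁ · v/(v + u) ≈ 11167.9 Hz.
Equivalently f₂ = f₀ · (v − u)/(v + u).
Beat frequency: |f₂ − f₀| = 2u·f₀/(v + u) = 2 × 7 × 11270/1546 ≈ 102 Hz.

102 Hz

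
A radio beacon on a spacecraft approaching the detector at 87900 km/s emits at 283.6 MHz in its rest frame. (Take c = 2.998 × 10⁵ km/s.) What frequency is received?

383.6 MHz

β = v/c = 87900/299800 = 0.2932.
Relativistic Doppler for frequency: f' = f₀ · √((1 + β)/(1 − β)).
f' = 283.6 × √(1.2932/0.7068) = 283.6 × 1.35264 ≈ 383.6 MHz.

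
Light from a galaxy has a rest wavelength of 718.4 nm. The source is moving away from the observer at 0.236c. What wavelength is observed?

913.8 nm

Relativistic Doppler for wavelength: λ' = λ₀ · √((1 + β)/(1 − β)).
λ' = 718.4 × √(1.2360/0.7640) = 718.4 × 1.27193 ≈ 913.8 nm.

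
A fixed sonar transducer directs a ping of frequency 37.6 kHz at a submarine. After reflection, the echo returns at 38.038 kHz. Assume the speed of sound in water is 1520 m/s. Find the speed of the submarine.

8.8 m/s

Double Doppler shift off a moving reflector: f₂ = f₀ · (v + u)/(v − u) (u > 0 toward emitter).
Rearranging, u = v · (f₂ − f₀)/(f₂ + f₀) = 1520 × 0.438/75.638 ≈ 8.8 m/s.
So the submarine is moving at 8.8 m/s toward the emitter.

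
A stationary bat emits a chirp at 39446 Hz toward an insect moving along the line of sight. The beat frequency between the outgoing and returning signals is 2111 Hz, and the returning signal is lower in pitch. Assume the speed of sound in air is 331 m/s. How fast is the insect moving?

Double Doppler shift off a moving reflector: f₂ = f₀ · (v + u)/(v − u) (u > 0 toward emitter).
Returning signal is lower, so f₂ = f₀ − Δf = 39446 − 2111 = 37335 Hz.
Rearranging, u = v · (f₂ − f₀)/(f₂ + f₀) = 331 × -2111/76781 ≈ -9.1 m/s.
So the insect is moving at 9.1 m/s away from the emitter.

9.1 m/s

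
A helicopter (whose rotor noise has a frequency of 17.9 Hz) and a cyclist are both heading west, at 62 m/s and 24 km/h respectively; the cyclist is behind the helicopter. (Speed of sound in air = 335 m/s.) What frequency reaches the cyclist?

24 km/h = 6.667 m/s.
The cyclist is behind, so the helicopter is moving away from it while the cyclist is moving toward the helicopter.
General Doppler shift: f' = f · (v + v_o)/(v + v_s).
f' = 17.9 × (335 + 6.667)/(335 + 62) = 17.9 × 341.67/397 ≈ 15.4 Hz.

15.4 Hz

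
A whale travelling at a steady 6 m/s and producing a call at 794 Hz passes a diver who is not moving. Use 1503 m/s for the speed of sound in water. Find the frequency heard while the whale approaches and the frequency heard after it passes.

797 Hz approaching; 791 Hz receding

Approaching: f₁ = f · v/(v − v_s) = 794 × 1503/1497 ≈ 797 Hz.
Receding: f₂ = f · v/(v + v_s) = 794 × 1503/1509 ≈ 791 Hz.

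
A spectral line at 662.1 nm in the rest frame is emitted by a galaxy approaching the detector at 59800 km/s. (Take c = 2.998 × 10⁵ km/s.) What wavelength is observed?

540.9 nm

β = v/c = 59800/299800 = 0.1995.
Relativistic Doppler for wavelength: λ' = λ₀ · √((1 − β)/(1 + β)).
λ' = 662.1 × √(0.8005/1.1995) = 662.1 × 0.81695 ≈ 540.9 nm.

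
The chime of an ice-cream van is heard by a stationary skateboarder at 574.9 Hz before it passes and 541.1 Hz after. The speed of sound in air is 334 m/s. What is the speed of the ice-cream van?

f₁/f₂ = (v + v_s)/(v − v_s), so v_s = v · (f₁ − f₂)/(f₁ + f₂).
v_s = 334 × (574.9 − 541.1)/(574.9 + 541.1) = 334 × 33.8/1116.0 ≈ 10.1 m/s.

10.1 m/s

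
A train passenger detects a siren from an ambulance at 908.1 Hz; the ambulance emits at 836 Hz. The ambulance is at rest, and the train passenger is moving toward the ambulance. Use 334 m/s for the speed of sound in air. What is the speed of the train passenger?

f' = f · (v + v_o)/v ⇒ v_o = v · |f'/f − 1|.
v_o = 334 × |908.1/836 − 1| = 334 × 0.08624 ≈ 29 m/s.

29 m/s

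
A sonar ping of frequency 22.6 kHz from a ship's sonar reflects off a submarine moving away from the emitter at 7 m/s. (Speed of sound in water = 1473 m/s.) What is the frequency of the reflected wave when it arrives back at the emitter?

22.4 kHz

At the submarine (a moving observer), f₁ = f₀ · (v − u)/v = 22.6 × 1466/1473 ≈ 22.5 kHz.
The reflection then acts as a moving source: f₂ = f₁ · v/(v + u) ≈ 22.4 kHz.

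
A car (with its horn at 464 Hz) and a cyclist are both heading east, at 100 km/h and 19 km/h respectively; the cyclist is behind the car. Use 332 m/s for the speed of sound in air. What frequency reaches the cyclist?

100 km/h = 27.78 m/s; 19 km/h = 5.278 m/s.
The cyclist is behind, so the car is moving away from it while the cyclist is moving toward the car.
Both move, so f' = f · (v + v_o)/(v + v_s).
f' = 464 × (332 + 5.278)/(332 + 27.78) = 464 × 337.28/359.78 ≈ 435 Hz.

435 Hz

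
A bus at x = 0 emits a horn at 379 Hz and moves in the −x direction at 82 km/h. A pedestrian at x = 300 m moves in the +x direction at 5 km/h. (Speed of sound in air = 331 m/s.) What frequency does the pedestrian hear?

82 km/h = 22.78 m/s; 5 km/h = 1.389 m/s.
The observer lies on the +x side, so the source is heading away from the observer and the observer is heading away from the source.
Both move, so f' = f · (v − v_o)/(v + v_s).
f' = 379 × (331 − 1.389)/(331 + 22.78) = 379 × 329.61/353.78 ≈ 353 Hz.

353 Hz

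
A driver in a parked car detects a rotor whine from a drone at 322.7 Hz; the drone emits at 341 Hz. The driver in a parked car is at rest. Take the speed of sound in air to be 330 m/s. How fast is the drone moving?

f' < f, so the drone is receding.
f' = f · v/(v + v_s) ⇒ v_s = v · |1 − f/f'|.
v_s = 330 × |1 − 341/322.7| = 330 × 0.05671 ≈ 18.7 m/s.

18.7 m/s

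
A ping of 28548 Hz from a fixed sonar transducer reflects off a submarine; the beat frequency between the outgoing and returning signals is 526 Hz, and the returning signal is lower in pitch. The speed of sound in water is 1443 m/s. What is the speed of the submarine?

13.4 m/s

Double Doppler shift off a moving reflector: f₂ = f₀ · (v + u)/(v − u) (u > 0 toward emitter).
Returning signal is lower, so f₂ = f₀ − Δf = 28548 − 526 = 28022 Hz.
Rearranging, u = v · (f₂ − f₀)/(f₂ + f₀) = 1443 × -526/56570 ≈ -13.4 m/s.
So the submarine is moving at 13.4 m/s away from the emitter.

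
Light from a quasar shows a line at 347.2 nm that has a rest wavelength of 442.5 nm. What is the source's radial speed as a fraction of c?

0.238

λ'/λ₀ = 0.7846 < 1 (blueshift), so the source is approaching.
λ'/λ₀ = √((1 − β)/(1 + β)) for an approaching source ⇒ β = (1 − r²)/(1 + r²) with r = λ'/λ₀.
β = (1 − 0.6156)/(1 + 0.6156) ≈ 0.238.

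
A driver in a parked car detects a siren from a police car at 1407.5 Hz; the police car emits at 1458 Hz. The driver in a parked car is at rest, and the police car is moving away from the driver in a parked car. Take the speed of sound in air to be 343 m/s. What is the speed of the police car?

f' = f · v/(v + v_s) ⇒ v_s = v · |1 − f/f'|.
v_s = 343 × |1 − 1458/1407.5| = 343 × 0.03588 ≈ 12.3 m/s.

12.3 m/s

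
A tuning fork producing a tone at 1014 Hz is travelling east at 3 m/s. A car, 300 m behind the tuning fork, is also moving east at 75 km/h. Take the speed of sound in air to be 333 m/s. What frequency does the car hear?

1068 Hz

75 km/h = 20.83 m/s.
The car is behind, so the tuning fork is moving away from it while the car is moving toward the tuning fork.
General Doppler shift: f' = f · (v + v_o)/(v + v_s).
f' = 1014 × (333 + 20.83)/(333 + 3) = 1014 × 353.83/336 ≈ 1068 Hz.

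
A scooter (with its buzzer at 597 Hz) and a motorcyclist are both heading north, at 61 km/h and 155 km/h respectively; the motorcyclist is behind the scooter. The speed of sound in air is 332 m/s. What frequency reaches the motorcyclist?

642 Hz

61 km/h = 16.94 m/s; 155 km/h = 43.06 m/s.
The motorcyclist is behind, so the scooter is moving away from it while the motorcyclist is moving toward the scooter.
General Doppler shift: f' = f · (v + v_o)/(v + v_s).
f' = 597 × (332 + 43.06)/(332 + 16.94) = 597 × 375.06/348.94 ≈ 642 Hz.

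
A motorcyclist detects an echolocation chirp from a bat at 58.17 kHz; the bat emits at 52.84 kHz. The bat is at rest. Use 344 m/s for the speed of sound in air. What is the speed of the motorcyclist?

f' > f, so the motorcyclist is approaching.
f' = f · (v + v_o)/v ⇒ v_o = v · |f'/f − 1|.
v_o = 344 × |58.17/52.84 − 1| = 344 × 0.1009 ≈ 35 m/s.

35 m/s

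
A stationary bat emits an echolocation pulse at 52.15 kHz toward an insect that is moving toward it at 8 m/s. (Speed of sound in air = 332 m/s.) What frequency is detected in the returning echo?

At the insect (a moving observer), f₁ = f₀ · (v + u)/v = 52.15 × 340/332 ≈ 53.4 kHz.
On reflection it acts as a source moving toward the stationary detector: f₂ = f₁ · v/(v − u) = 53.4 × 332/324 ≈ 54.7 kHz.

54.7 kHz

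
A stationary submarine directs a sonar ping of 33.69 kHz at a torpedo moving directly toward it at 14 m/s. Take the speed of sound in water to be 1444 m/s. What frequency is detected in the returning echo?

34.3 kHz

The torpedo first receives the wave as a moving observer: f₁ = f₀ · (v + u)/v = 33.69 × (1444 + 14)/1444 ≈ 34.0 kHz.
On reflection it acts as a source moving toward the stationary detector: f₂ = f₁ · v/(v − u) = 34.0 × 1444/1430 ≈ 34.3 kHz.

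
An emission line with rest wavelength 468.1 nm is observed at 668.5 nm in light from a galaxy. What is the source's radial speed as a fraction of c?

0.342c

λ'/λ₀ = 1.4281 > 1 (redshift), so the source is receding.
λ'/λ₀ = √((1 + β)/(1 − β)) for a receding source ⇒ β = (r² − 1)/(r² + 1) with r = λ'/λ₀.
β = (2.0395 − 1)/(2.0395 + 1) ≈ 0.342.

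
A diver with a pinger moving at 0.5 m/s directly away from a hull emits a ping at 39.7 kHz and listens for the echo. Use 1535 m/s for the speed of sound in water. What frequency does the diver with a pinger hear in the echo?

The hull receives the sound from a moving source: f₁ = f₀ · v/(v + v_e) = 39.7 × 1535/1535.5 ≈ 39.7 kHz.
On the return leg the diver with a pinger is a moving observer: f₂ = f₁ · (v − v_e)/v = 39.7 × 1534.5/1535 ≈ 39.7 kHz.
Equivalently f₂ = f₀ · (v − v_e)/(v + v_e).

39.7 kHz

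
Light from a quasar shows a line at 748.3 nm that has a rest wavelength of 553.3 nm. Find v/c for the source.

λ'/λ₀ = 1.3524 > 1 (redshift), so the source is receding.
λ'/λ₀ = √((1 + β)/(1 − β)) for a receding source ⇒ β = (r² − 1)/(r² + 1) with r = λ'/λ₀.
β = (1.8291 − 1)/(1.8291 + 1) ≈ 0.293.

0.293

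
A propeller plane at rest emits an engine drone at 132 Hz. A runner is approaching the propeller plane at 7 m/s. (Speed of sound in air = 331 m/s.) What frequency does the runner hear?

135 Hz

Only the observer moves, toward the source, so f' = f · (v + v_o)/v.
f' = 132 × (331 + 7)/331 = 132 × 338/331 ≈ 135 Hz.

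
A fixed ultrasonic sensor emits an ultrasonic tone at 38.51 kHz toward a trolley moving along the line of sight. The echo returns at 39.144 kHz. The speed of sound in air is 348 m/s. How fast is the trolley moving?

2.84 m/s

Double Doppler shift off a moving reflector: f₂ = f₀ · (v + u)/(v − u) (u > 0 toward emitter).
Rearranging, u = v · (f₂ − f₀)/(f₂ + f₀) = 348 × 0.634/77.654 ≈ 2.84 m/s.
So the trolley is moving at 2.84 m/s toward the emitter.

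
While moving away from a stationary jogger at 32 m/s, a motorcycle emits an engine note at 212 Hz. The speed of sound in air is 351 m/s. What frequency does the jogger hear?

Only the source moves, away from the listener, so f' = f · v/(v + v_s).
f' = 212 × 351/(351 + 32) = 212 × 351/383 ≈ 194 Hz.

194 Hz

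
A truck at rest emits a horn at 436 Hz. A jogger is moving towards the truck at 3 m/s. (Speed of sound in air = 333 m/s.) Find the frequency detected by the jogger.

Moving observer, stationary source: f' = f · (v + v_o)/v.
f' = 436 × (333 + 3)/333 = 436 × 336/333 ≈ 440 Hz.

440 Hz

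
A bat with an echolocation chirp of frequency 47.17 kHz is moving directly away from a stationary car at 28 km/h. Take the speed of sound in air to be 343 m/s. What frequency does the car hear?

46.1 kHz

28 km/h = 7.778 m/s.
Only the source moves, away from the listener, so f' = f · v/(v + v_s).
f' = 47.17 × 343/(343 + 7.778) = 47.17 × 343/350.8 ≈ 46.1 kHz.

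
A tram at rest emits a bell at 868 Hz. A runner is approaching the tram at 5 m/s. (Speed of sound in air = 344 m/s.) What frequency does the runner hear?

881 Hz

Only the observer moves, toward the source, so f' = f · (v + v_o)/v.
f' = 868 × (344 + 5)/344 = 868 × 349/344 ≈ 881 Hz.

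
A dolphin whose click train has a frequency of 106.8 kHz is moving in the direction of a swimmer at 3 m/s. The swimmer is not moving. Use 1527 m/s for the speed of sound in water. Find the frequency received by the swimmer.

Moving source, stationary observer: f' = f · v/(v − v_s) since the source is approaching.
f' = 106.8 × 1527/(1527 − 3) = 106.8 × 1527/1524 ≈ 107.0 kHz.

107.0 kHz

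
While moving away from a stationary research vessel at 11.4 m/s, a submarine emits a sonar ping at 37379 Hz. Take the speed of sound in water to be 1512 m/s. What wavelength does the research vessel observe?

4.1 cm

Moving source, stationary observer: f' = f · v/(v + v_s) since the source is receding.
f' = 37379 × 1512/(1512 + 11.4) ≈ 37099 Hz.
λ' = v/f' = 1512/37099.3 ≈ 4.1 cm.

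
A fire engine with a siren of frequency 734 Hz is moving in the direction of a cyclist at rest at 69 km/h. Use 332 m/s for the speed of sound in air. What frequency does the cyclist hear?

779 Hz

69 km/h = 19.17 m/s.
Moving source, stationary observer: f' = f · v/(v − v_s) since the source is approaching.
f' = 734 × 332/(332 − 19.17) = 734 × 332/312.8 ≈ 779 Hz.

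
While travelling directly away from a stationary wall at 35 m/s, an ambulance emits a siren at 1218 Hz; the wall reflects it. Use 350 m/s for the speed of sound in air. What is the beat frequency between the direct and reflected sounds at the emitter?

221 Hz

The wall receives the sound from a moving source: f₁ = f₀ · v/(v + v_e) = 1218 × 350/385 ≈ 1107 Hz.
On the return leg the ambulance is a moving observer: f₂ = f₁ · (v − v_e)/v = 1107 × 315/350 ≈ 997 Hz.
Equivalently f₂ = f₀ · (v − v_e)/(v + v_e).
Beat against the emitted tone: |f₂ − f₀| = 2v_e·f₀/(v + v_e) = 2 × 35 × 1218/385 ≈ 221 Hz.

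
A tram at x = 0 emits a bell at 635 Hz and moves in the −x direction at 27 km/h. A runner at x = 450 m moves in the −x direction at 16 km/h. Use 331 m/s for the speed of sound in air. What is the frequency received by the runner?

27 km/h = 7.5 m/s; 16 km/h = 4.444 m/s.
The observer lies on the +x side, so the source is heading away from the observer and the observer is heading toward the source.
Both move, so f' = f · (v + v_o)/(v + v_s).
f' = 635 × (331 + 4.444)/(331 + 7.5) = 635 × 335.44/338.5 ≈ 629 Hz.

629 Hz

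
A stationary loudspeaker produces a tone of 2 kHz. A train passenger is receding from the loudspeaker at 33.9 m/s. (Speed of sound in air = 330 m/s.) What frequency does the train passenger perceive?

Only the observer moves, away from the source, so f' = f · (v − v_o)/v.
f' = 2 × (330 − 33.9)/330 = 2 × 296.1/330 ≈ 1.795 kHz.

1.795 kHz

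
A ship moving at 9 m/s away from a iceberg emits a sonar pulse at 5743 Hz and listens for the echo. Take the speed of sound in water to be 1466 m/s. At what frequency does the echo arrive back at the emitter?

The iceberg receives the sound from a moving source: f₁ = f₀ · v/(v + v_e) = 5743 × 1466/1475 ≈ 5708 Hz.
On the return leg the ship is a moving observer: f₂ = f₁ · (v − v_e)/v = 5708 × 1457/1466 ≈ 5673 Hz.
Equivalently f₂ = f₀ · (v − v_e)/(v + v_e).

5673 Hz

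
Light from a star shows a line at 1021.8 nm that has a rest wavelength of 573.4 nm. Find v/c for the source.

0.521c

λ'/λ₀ = 1.7820 > 1 (redshift), so the source is receding.
λ'/λ₀ = √((1 + β)/(1 − β)) for a receding source ⇒ β = (r² − 1)/(r² + 1) with r = λ'/λ₀.
β = (3.1755 − 1)/(3.1755 + 1) ≈ 0.521.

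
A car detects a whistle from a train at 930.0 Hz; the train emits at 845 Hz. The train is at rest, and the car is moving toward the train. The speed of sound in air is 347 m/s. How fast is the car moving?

35 m/s

f' = f · (v + v_o)/v ⇒ v_o = v · |f'/f − 1|.
v_o = 347 × |930.0/845 − 1| = 347 × 0.1006 ≈ 35 m/s.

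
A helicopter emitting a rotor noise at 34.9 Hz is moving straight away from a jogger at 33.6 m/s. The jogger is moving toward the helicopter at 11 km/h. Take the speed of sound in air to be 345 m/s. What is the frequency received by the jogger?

11 km/h = 3.056 m/s.
Both move, so f' = f · (v + v_o)/(v + v_s).
f' = 34.9 × (345 + 3.056)/(345 + 33.6) = 34.9 × 348.06/378.6 ≈ 32.1 Hz.

32.1 Hz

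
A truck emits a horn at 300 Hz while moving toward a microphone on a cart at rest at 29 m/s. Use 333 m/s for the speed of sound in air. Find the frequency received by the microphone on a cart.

329 Hz

With the source moving toward a stationary observer, f' = f · v/(v − v_s).
f' = 300 × 333/(333 − 29) = 300 × 333/304 ≈ 329 Hz.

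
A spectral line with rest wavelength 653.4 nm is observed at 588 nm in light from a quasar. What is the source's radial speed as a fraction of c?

0.105

λ'/λ₀ = 0.8999 < 1 (blueshift), so the source is approaching.
λ'/λ₀ = √((1 − β)/(1 + β)) for an approaching source ⇒ β = (1 − r²)/(1 + r²) with r = λ'/λ₀.
β = (1 − 0.8098)/(1 + 0.8098) ≈ 0.105.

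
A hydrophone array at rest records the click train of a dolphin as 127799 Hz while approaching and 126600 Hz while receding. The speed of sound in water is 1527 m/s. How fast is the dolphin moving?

f₁/f₂ = (v + v_s)/(v − v_s), so v_s = v · (f₁ − f₂)/(f₁ + f₂).
v_s = 1527 × (127799 − 126600)/(127799 + 126600) = 1527 × 1199/254399 ≈ 7.2 m/s.

7.2 m/s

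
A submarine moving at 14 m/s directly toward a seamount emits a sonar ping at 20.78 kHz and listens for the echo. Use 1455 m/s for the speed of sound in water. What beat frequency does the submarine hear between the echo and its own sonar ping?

The seamount receives the sound from a moving source: f₁ = f₀ · v/(v − v_e) = 20.78 × 1455/1441 ≈ 20.982 kHz.
On the return leg the submarine is a moving observer: f₂ = f₁ · (v + v_e)/v = 20.982 × 1469/1455 ≈ 21.184 kHz.
Equivalently f₂ = f₀ · (v + v_e)/(v − v_e).
Beat against the emitted tone (with f₀ = 20780 Hz): |f₂ − f₀| = 2v_e·f₀/(v − v_e) = 2 × 14 × 20780/1441 ≈ 404 Hz.

404 Hz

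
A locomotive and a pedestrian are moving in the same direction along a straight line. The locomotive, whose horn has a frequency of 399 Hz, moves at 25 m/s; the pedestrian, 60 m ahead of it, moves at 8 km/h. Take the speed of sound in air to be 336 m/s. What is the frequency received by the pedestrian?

8 km/h = 2.222 m/s.
The pedestrian is ahead, so the locomotive is moving toward it while the pedestrian is moving away from the locomotive.
Both move, so f' = f · (v − v_o)/(v − v_s).
f' = 399 × (336 − 2.222)/(336 − 25) = 399 × 333.78/311 ≈ 428 Hz.

428 Hz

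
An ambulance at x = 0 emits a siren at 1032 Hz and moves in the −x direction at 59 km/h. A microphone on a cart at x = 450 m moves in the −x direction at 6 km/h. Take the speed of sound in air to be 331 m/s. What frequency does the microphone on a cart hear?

988 Hz

59 km/h = 16.39 m/s; 6 km/h = 1.667 m/s.
The observer lies on the +x side, so the source is heading away from the observer and the observer is heading toward the source.
General Doppler shift: f' = f · (v + v_o)/(v + v_s).
f' = 1032 × (331 + 1.667)/(331 + 16.39) = 1032 × 332.67/347.39 ≈ 988 Hz.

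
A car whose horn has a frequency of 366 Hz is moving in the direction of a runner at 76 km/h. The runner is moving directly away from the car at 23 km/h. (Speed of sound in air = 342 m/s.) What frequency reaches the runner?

383 Hz

76 km/h = 21.11 m/s; 23 km/h = 6.389 m/s.
General Doppler shift: f' = f · (v − v_o)/(v − v_s).
f' = 366 × (342 − 6.389)/(342 − 21.11) = 366 × 335.61/320.89 ≈ 383 Hz.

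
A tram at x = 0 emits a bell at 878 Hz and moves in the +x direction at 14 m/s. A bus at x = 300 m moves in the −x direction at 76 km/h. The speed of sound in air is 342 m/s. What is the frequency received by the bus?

76 km/h = 21.11 m/s.
The observer lies on the +x side, so the source is heading toward the observer and the observer is heading toward the source.
Both move, so f' = f · (v + v_o)/(v − v_s).
f' = 878 × (342 + 21.11)/(342 − 14) = 878 × 363.11/328 ≈ 972 Hz.

972 Hz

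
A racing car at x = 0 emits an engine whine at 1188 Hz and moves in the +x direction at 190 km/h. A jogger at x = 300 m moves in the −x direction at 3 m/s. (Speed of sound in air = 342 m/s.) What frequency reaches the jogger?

190 km/h = 52.78 m/s.
The observer lies on the +x side, so the source is heading toward the observer and the observer is heading toward the source.
General Doppler shift: f' = f · (v + v_o)/(v − v_s).
f' = 1188 × (342 + 3)/(342 − 52.78) = 1188 × 345/289.22 ≈ 1417 Hz.

1417 Hz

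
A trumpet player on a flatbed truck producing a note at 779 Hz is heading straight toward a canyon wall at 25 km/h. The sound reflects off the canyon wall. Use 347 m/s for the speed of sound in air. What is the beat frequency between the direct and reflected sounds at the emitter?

25 km/h = 6.944 m/s.
The canyon wall receives the sound from a moving source: f₁ = f₀ · v/(v − v_e) = 779 × 347/340.06 ≈ 794.9 Hz.
On the return leg the trumpet player on a flatbed truck is a moving observer: f₂ = f₁ · (v + v_e)/v = 794.9 × 353.94/347 ≈ 810.8 Hz.
Equivalently f₂ = f₀ · (v + v_e)/(v − v_e).
Beat against the emitted tone: |f₂ − f₀| = 2v_e·f₀/(v − v_e) = 2 × 6.944 × 779/340.06 ≈ 31.8 Hz.

31.8 Hz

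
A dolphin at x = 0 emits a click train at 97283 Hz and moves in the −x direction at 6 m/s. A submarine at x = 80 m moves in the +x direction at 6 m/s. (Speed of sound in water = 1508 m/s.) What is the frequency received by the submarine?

96512 Hz

The observer lies on the +x side, so the source is heading away from the observer and the observer is heading away from the source.
Both move, so f' = f · (v − v_o)/(v + v_s).
f' = 97283 × (1508 − 6)/(1508 + 6) = 97283 × 1502/1514 ≈ 96512 Hz.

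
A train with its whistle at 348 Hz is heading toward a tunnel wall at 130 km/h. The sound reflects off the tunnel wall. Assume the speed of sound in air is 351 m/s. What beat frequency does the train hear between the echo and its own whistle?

130 km/h = 36.11 m/s.
The tunnel wall receives the sound from a moving source: f₁ = f₀ · v/(v − v_e) = 348 × 351/314.89 ≈ 387.9 Hz.
On the return leg the train is a moving observer: f₂ = f₁ · (v + v_e)/v = 387.9 × 387.11/351 ≈ 427.8 Hz.
Equivalently f₂ = f₀ · (v + v_e)/(v − v_e).
Beat against the emitted tone: |f₂ − f₀| = 2v_e·f₀/(v − v_e) = 2 × 36.11 × 348/314.89 ≈ 80 Hz.

80 Hz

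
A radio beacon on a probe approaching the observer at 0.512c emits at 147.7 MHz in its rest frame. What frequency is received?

260.0 MHz

Relativistic Doppler for frequency: f' = f₀ · √((1 + β)/(1 − β)).
f' = 147.7 × √(1.5120/0.4880) = 147.7 × 1.76022 ≈ 260.0 MHz.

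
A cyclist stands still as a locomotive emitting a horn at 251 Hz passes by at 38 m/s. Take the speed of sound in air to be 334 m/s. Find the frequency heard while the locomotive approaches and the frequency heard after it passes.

Approaching: f₁ = f · v/(v − v_s) = 251 × 334/296 ≈ 283 Hz.
Receding: f₂ = f · v/(v + v_s) = 251 × 334/372 ≈ 225 Hz.

283 Hz approaching; 225 Hz receding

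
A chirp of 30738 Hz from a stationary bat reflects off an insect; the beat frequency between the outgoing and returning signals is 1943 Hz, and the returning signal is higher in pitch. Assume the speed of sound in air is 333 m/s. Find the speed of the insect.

10.2 m/s

Double Doppler shift off a moving reflector: f₂ = f₀ · (v + u)/(v − u) (u > 0 toward emitter).
Returning signal is higher, so f₂ = f₀ + Δf = 30738 + 1943 = 32681 Hz.
Rearranging, u = v · (f₂ − f₀)/(f₂ + f₀) = 333 × 1943/63419 ≈ 10.2 m/s.
So the insect is moving at 10.2 m/s toward the emitter.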